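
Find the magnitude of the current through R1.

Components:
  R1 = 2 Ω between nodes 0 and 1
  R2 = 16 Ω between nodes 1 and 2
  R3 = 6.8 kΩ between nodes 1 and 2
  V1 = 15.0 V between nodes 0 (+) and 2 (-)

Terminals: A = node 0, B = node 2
Nodal analysis, taking node 2 as the 0 V reference.
Source V1 fixes V_0 = 15 V.
KCL at each unknown node (sum of currents leaving = 0; resistances in Ω):
  Node 1: (V_1 - 15)/2 + (V_1 - 0)/16 + (V_1 - 0)/6800 = 0
Collecting terms: 0.5626 × V_1 = 7.5  =>  V_1 = 13.33 V
I_R1 = (V_0 - V_1)/R1 = (15 - 13.33)/2 = 0.8351 A
|I_R1| = 0.8351 A

Final answer: |I_R1| = 0.8351 A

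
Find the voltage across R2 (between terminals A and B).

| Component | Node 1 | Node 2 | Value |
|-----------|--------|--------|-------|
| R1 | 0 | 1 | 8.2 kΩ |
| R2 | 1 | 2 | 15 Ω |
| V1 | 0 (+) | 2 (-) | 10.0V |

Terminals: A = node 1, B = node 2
R1 and R2 are in series across V1 (node 0 → node 1 → node 2), and the output A–B is taken across R2, so this is a voltage divider.
Series current: I = V1/(R1 + R2) = 10/(8200 + 15) = 10/8215 = 0.001217 A
V_R2 = I × R2 = V1 × R2/(R1 + R2) = 10 × 15/8215 = 0.01826 V

Final answer: 0.01826 V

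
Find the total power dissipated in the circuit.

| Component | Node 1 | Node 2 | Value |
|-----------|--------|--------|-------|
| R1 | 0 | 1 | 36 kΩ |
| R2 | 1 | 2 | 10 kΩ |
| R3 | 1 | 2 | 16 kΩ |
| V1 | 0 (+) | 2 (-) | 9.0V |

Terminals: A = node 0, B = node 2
Nodal analysis, taking node 2 as the 0 V reference.
Source V1 fixes V_0 = 9 V.
KCL at each unknown node (sum of currents leaving = 0; resistances in Ω):
  Node 1: (V_1 - 9)/36000 + (V_1 - 0)/10000 + (V_1 - 0)/16000 = 0
Collecting terms: 0.0001903 × V_1 = 0.00025  =>  V_1 = 1.314 V
Power in each resistor, P = (ΔV)²/R:
  P_R1 = (9 - 1.314)²/36000 = 0.001641 W
  P_R2 = (1.314 - 0)²/10000 = 0.0001726 W
  P_R3 = (1.314 - 0)²/16000 = 0.0001079 W
P_total = P_R1 + P_R2 + P_R3 = 0.001922 W

Final answer: 0.001922 W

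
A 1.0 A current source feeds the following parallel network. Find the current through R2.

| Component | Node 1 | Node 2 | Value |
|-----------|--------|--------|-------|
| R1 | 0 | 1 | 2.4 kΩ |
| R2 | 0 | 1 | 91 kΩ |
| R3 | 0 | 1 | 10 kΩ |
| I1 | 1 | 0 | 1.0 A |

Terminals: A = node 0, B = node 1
All resistors sit directly between nodes 0 and 1, so they are in parallel and share one voltage V; the full source current 1 A splits among them.
1/R_par = 1/2400 + 1/91000 + 1/10000 = 0.0005277 S  =>  R_par = 1895 Ω
V = I × R_par = 1 × 1895 = 1895 V
I_R2 = V/R2 = 1895/91000 = 0.02083 A

Final answer: 0.02083 A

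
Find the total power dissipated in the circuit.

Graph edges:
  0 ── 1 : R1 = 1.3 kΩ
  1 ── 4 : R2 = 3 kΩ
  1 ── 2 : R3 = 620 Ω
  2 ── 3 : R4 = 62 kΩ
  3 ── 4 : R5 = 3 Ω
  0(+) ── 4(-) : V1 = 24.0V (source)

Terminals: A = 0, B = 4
Nodal analysis, taking node 4 as the 0 V reference.
Source V1 fixes V_0 = 24 V.
KCL at each unknown node (sum of currents leaving = 0; resistances in Ω):
  Node 1: (V_1 - 24)/1300 + (V_1 - 0)/3000 + (V_1 - V_2)/620 = 0
  Node 2: (V_2 - V_1)/620 + (V_2 - V_3)/62000 = 0
  Node 3: (V_3 - V_2)/62000 + (V_3 - 0)/3 = 0
Collecting terms (coefficients in siemens):
  0.002715·V_1 - 0.001613·V_2 = 0.01846
  0.001629·V_2 - 0.001613·V_1 - 0.00001613·V_3 = 0
  0.3333·V_3 - 0.00001613·V_2 = 0
Solving these 3 simultaneous equations (Gaussian elimination) gives:
  V_1 = 16.51 V, V_2 = 16.34 V, V_3 = 0.0007907 V
Power in each resistor, P = (ΔV)²/R:
  P_R1 = (24 - 16.51)²/1300 = 0.04321 W
  P_R2 = (16.51 - 0)²/3000 = 0.09081 W
  P_R3 = (16.51 - 16.34)²/620 = 0.00004307 W
  P_R4 = (16.34 - 0.0007907)²/62000 = 0.004307 W
  P_R5 = (0.0007907 - 0)²/3 = 0.0000002084 W
P_total = P_R1 + P_R2 + P_R3 + P_R4 + P_R5 = 0.1384 W

Final answer: 0.1384 W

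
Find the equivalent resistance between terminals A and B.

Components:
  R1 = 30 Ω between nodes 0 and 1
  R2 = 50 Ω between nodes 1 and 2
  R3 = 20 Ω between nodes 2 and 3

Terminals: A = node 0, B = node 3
Reduce the network between node 0 (A) and node 3 (B) by series/parallel combination:
  Rs1 = R1 + R2 (series, joined only at node 1) = 30 + 50 = 80 Ω
  Rs2 = R3 + Rs1 (series, joined only at node 2) = 20 + 80 = 100 Ω
R_eq = 100 Ω

Final answer: 100 Ω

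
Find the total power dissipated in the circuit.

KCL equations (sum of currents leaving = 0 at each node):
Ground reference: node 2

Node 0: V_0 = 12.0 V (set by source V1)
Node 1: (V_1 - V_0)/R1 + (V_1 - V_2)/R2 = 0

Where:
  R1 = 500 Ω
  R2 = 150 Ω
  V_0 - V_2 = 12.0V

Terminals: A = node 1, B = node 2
Nodal analysis, taking node 2 as the 0 V reference.
Source V1 fixes V_0 = 12 V.
KCL at each unknown node (sum of currents leaving = 0; resistances in Ω):
  Node 1: (V_1 - 12)/500 + (V_1 - 0)/150 = 0
Collecting terms: 0.008667 × V_1 = 0.024  =>  V_1 = 2.769 V
Power in each resistor, P = (ΔV)²/R:
  P_R1 = (12 - 2.769)²/500 = 0.1704 W
  P_R2 = (2.769 - 0)²/150 = 0.05112 W
P_total = P_R1 + P_R2 = 0.2215 W

Final answer: 0.2215 W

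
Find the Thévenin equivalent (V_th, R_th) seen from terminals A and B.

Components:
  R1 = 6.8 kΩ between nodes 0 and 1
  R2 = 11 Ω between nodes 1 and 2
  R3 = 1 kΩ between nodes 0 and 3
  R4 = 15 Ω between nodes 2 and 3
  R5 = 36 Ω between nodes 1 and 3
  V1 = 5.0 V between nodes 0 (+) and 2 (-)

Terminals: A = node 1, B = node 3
Step 1 — V_th is the open-circuit voltage V_A - V_B (nothing connected across the terminals).
Nodal analysis, taking node 2 as the 0 V reference.
Source V1 fixes V_0 = 5 V.
KCL at each unknown node (sum of currents leaving = 0; resistances in Ω):
  Node 1: (V_1 - 5)/6800 + (V_1 - 0)/11 + (V_1 - V_3)/36 = 0
  Node 3: (V_3 - 5)/1000 + (V_3 - 0)/15 + (V_3 - V_1)/36 = 0
Collecting terms (coefficients in siemens):
  0.1188·V_1 - 0.02778·V_3 = 0.0007353
  0.09544·V_3 - 0.02778·V_1 = 0.005
Determinant D = (0.1188)(0.09544) - (-0.02778)(-0.02778) = 0.01057
V_1 = [(0.0007353)(0.09544) - (-0.02778)(0.005)]/D = 0.01978 V
V_3 = [(0.1188)(0.005) - (0.0007353)(-0.02778)]/D = 0.05814 V
V_th = V_1 - V_3 = 0.01978 - 0.05814 = -0.03836 V
Step 2 — R_th: zero the source — replace V1 by a short circuit (node 2 merges into node 0) — and find the resistance seen between A (node 1) and B (node 3).
Reduce the network between node 1 (A) and node 3 (B) by series/parallel combination:
  Rp1 = R1 ‖ R2 (parallel, both between nodes 0 and 1) = 1/(1/6800 + 1/11) = 10.98 Ω
  Rp2 = R3 ‖ R4 (parallel, both between nodes 0 and 3) = 1/(1/1000 + 1/15) = 14.78 Ω
  Rs1 = Rp1 + Rp2 (series, joined only at node 0) = 10.98 + 14.78 = 25.76 Ω
  Rp3 = R5 ‖ Rs1 (parallel, both between nodes 1 and 3) = 1/(1/36 + 1/25.76) = 15.02 Ω
R_th = 15.02 Ω

Final answer: V_th = -0.03836 V, R_th = 15.02 Ω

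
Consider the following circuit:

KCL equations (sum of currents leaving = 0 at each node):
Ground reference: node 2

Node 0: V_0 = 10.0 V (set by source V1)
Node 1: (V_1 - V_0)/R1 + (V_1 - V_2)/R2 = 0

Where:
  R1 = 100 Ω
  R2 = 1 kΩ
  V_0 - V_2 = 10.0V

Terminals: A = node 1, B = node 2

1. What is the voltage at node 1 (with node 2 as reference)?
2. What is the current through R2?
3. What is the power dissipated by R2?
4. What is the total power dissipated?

Nodal analysis, taking node 2 as the 0 V reference.
Source V1 fixes V_0 = 10 V.
KCL at each unknown node (sum of currents leaving = 0; resistances in Ω):
  Node 1: (V_1 - 10)/100 + (V_1 - 0)/1000 = 0
Collecting terms: 0.011 × V_1 = 0.1  =>  V_1 = 9.091 V
Part 1:
  Read off the nodal solution: V_1 = 9.091 V
Part 2:
  I_R2 = (V_1 - V_2)/R2 = (9.091 - 0)/1000 = 0.009091 A
  Magnitude: I_R2 = 0.009091 A
Part 3:
  I_R2 = (V_1 - V_2)/R2 = (9.091 - 0)/1000 = 0.009091 A
  P_R2 = I_R2² × R2 = (0.009091)² × 1000 = 0.08264 W
Part 4:
  Power in each resistor, P = (ΔV)²/R:
    P_R1 = (10 - 9.091)²/100 = 0.008264 W
    P_R2 = (9.091 - 0)²/1000 = 0.08264 W
  P_total = P_R1 + P_R2 = 0.09091 W

Final answers:
1. V_1 = 9.091 V
2. I_R2 = 0.009091 A
3. P_R2 = 0.08264 W
4. P_total = 0.09091 W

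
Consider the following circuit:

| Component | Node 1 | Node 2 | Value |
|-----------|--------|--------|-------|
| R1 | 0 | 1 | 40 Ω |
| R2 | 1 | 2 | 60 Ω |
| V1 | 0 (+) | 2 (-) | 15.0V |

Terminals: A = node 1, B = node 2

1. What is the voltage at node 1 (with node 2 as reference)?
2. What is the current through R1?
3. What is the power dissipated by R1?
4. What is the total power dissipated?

Nodal analysis, taking node 2 as the 0 V reference.
Source V1 fixes V_0 = 15 V.
KCL at each unknown node (sum of currents leaving = 0; resistances in Ω):
  Node 1: (V_1 - 15)/40 + (V_1 - 0)/60 = 0
Collecting terms: 0.04167 × V_1 = 0.375  =>  V_1 = 9 V
Part 1:
  Read off the nodal solution: V_1 = 9 V
Part 2:
  I_R1 = (V_0 - V_1)/R1 = (15 - 9)/40 = 0.15 A
  Magnitude: I_R1 = 0.15 A
Part 3:
  I_R1 = (V_0 - V_1)/R1 = (15 - 9)/40 = 0.15 A
  P_R1 = I_R1² × R1 = (0.15)² × 40 = 0.9 W
Part 4:
  Power in each resistor, P = (ΔV)²/R:
    P_R1 = (15 - 9)²/40 = 0.9 W
    P_R2 = (9 - 0)²/60 = 1.35 W
  P_total = P_R1 + P_R2 = 2.25 W

Final answers:
1. V_1 = 9 V
2. I_R1 = 0.15 A
3. P_R1 = 0.9 W
4. P_total = 2.25 W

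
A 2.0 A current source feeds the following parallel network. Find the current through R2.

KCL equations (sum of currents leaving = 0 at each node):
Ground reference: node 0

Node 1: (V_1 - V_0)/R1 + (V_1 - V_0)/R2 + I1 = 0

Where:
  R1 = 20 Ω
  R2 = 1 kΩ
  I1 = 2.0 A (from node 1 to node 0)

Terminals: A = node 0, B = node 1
All resistors sit directly between nodes 0 and 1, so they are in parallel and share one voltage V; the full source current 2 A splits among them.
1/R_par = 1/20 + 1/1000 = 0.051 S  =>  R_par = 19.61 Ω
V = I × R_par = 2 × 19.61 = 39.22 V
I_R2 = V/R2 = 39.22/1000 = 0.03922 A

Final answer: 0.03922 A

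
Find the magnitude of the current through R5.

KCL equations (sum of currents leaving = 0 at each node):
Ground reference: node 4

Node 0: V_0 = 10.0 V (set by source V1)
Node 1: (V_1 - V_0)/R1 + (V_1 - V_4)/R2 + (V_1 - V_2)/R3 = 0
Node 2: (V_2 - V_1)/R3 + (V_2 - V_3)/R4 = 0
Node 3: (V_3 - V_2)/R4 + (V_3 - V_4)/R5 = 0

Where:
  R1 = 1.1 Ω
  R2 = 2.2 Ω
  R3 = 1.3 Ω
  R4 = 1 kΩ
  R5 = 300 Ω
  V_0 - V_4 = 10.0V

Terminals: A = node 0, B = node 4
Nodal analysis, taking node 4 as the 0 V reference.
Source V1 fixes V_0 = 10 V.
KCL at each unknown node (sum of currents leaving = 0; resistances in Ω):
  Node 1: (V_1 - 10)/1.1 + (V_1 - 0)/2.2 + (V_1 - V_2)/1.3 = 0
  Node 2: (V_2 - V_1)/1.3 + (V_2 - V_3)/1000 = 0
  Node 3: (V_3 - V_2)/1000 + (V_3 - 0)/300 = 0
Collecting terms (coefficients in siemens):
  2.133·V_1 - 0.7692·V_2 = 9.091
  0.7702·V_2 - 0.7692·V_1 - 0.001·V_3 = 0
  0.004333·V_3 - 0.001·V_2 = 0
Solving these 3 simultaneous equations (Gaussian elimination) gives:
  V_1 = 6.663 V, V_2 = 6.656 V, V_3 = 1.536 V
I_R5 = (V_3 - V_4)/R5 = (1.536 - 0)/300 = 0.00512 A
|I_R5| = 0.00512 A

Final answer: |I_R5| = 0.00512 A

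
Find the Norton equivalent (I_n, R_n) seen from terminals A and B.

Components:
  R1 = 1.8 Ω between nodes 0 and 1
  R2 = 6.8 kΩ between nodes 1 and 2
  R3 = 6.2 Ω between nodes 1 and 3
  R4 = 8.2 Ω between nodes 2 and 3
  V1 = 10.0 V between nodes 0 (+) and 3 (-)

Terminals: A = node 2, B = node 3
Find the Thévenin equivalent first; then I_n = V_th/R_th and R_n = R_th.
Step 1 — V_th is the open-circuit voltage V_A - V_B (nothing connected across the terminals).
Nodal analysis, taking node 3 as the 0 V reference.
Source V1 fixes V_0 = 10 V.
KCL at each unknown node (sum of currents leaving = 0; resistances in Ω):
  Node 1: (V_1 - 10)/1.8 + (V_1 - V_2)/6800 + (V_1 - 0)/6.2 = 0
  Node 2: (V_2 - V_1)/6800 + (V_2 - 0)/8.2 = 0
Collecting terms (coefficients in siemens):
  0.717·V_1 - 0.0001471·V_2 = 5.556
  0.1221·V_2 - 0.0001471·V_1 = 0
Determinant D = (0.717)(0.1221) - (-0.0001471)(-0.0001471) = 0.08754
V_1 = [(5.556)(0.1221) - (-0.0001471)(0)]/D = 7.748 V
V_2 = [(0.717)(0) - (5.556)(-0.0001471)]/D = 0.009332 V
V_th = V_2 - V_3 = 0.009332 - 0 = 0.009332 V
Step 2 — R_th: zero the source — replace V1 by a short circuit (node 3 merges into node 0) — and find the resistance seen between A (node 2) and B (node 0).
Reduce the network between node 2 (A) and node 0 (B) by series/parallel combination:
  Rp1 = R1 ‖ R3 (parallel, both between nodes 0 and 1) = 1/(1/1.8 + 1/6.2) = 1.395 Ω
  Rs1 = R2 + Rp1 (series, joined only at node 1) = 6800 + 1.395 = 6801 Ω
  Rp2 = R4 ‖ Rs1 (parallel, both between nodes 0 and 2) = 1/(1/8.2 + 1/6801) = 8.19 Ω
R_th = 8.19 Ω
I_n = V_th/R_th = 0.009332/8.19 = 0.001139 A, and R_n = R_th = 8.19 Ω

Final answer: I_n = 0.001139 A, R_n = 8.19 Ω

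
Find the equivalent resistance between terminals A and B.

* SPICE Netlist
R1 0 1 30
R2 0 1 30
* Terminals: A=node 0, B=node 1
Reduce the network between node 0 (A) and node 1 (B) by series/parallel combination:
  Rp1 = R1 ‖ R2 (parallel, both between nodes 0 and 1) = 1/(1/30 + 1/30) = 15 Ω
R_eq = 15 Ω

Final answer: 15 Ω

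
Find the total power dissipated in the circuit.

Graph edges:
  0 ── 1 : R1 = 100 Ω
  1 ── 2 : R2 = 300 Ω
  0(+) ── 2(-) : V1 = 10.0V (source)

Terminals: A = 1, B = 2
Nodal analysis, taking node 2 as the 0 V reference.
Source V1 fixes V_0 = 10 V.
KCL at each unknown node (sum of currents leaving = 0; resistances in Ω):
  Node 1: (V_1 - 10)/100 + (V_1 - 0)/300 = 0
Collecting terms: 0.01333 × V_1 = 0.1  =>  V_1 = 7.5 V
Power in each resistor, P = (ΔV)²/R:
  P_R1 = (10 - 7.5)²/100 = 0.0625 W
  P_R2 = (7.5 - 0)²/300 = 0.1875 W
P_total = P_R1 + P_R2 = 0.25 W

Final answer: 0.25 W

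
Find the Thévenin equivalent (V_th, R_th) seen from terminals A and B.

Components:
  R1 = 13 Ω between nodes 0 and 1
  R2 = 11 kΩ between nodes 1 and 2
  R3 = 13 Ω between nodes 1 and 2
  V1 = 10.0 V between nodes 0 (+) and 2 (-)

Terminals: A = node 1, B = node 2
Step 1 — V_th is the open-circuit voltage V_A - V_B (nothing connected across the terminals).
Nodal analysis, taking node 2 as the 0 V reference.
Source V1 fixes V_0 = 10 V.
KCL at each unknown node (sum of currents leaving = 0; resistances in Ω):
  Node 1: (V_1 - 10)/13 + (V_1 - 0)/11000 + (V_1 - 0)/13 = 0
Collecting terms: 0.1539 × V_1 = 0.7692  =>  V_1 = 4.997 V
V_th = V_1 - V_2 = 4.997 - 0 = 4.997 V
Step 2 — R_th: zero the source — replace V1 by a short circuit (node 2 merges into node 0) — and find the resistance seen between A (node 1) and B (node 0).
Reduce the network between node 1 (A) and node 0 (B) by series/parallel combination:
  Rp1 = R1 ‖ R2 ‖ R3 (parallel, all between nodes 0 and 1) = 1/(1/13 + 1/11000 + 1/13) = 6.496 Ω
R_th = 6.496 Ω

Final answer: V_th = 4.997 V, R_th = 6.496 Ω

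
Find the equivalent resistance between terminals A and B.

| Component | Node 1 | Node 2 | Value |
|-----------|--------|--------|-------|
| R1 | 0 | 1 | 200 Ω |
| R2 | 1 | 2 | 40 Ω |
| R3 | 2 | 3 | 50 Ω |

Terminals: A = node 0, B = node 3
Reduce the network between node 0 (A) and node 3 (B) by series/parallel combination:
  Rs1 = R1 + R2 (series, joined only at node 1) = 200 + 40 = 240 Ω
  Rs2 = R3 + Rs1 (series, joined only at node 2) = 50 + 240 = 290 Ω
R_eq = 290 Ω

Final answer: 290 Ω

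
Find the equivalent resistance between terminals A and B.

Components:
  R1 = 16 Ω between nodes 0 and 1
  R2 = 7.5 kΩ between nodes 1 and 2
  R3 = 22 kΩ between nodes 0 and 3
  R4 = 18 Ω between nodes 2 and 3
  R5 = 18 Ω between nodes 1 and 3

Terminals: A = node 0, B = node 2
The network is not a plain series/parallel combination. Inject a 1 A test current into terminal A (node 0) and return it from terminal B (node 2); then R_eq = V_A / (1 A).
Nodal analysis, taking node 2 as the 0 V reference.
Current source I_test pushes 1 A into node 0 and draws it out of node 2.
KCL at each unknown node (sum of currents leaving = 0; resistances in Ω):
  Node 0: (V_0 - V_1)/16 + (V_0 - V_3)/22000 - 1 = 0
  Node 1: (V_1 - V_0)/16 + (V_1 - 0)/7500 + (V_1 - V_3)/18 = 0
  Node 3: (V_3 - V_0)/22000 + (V_3 - V_1)/18 + (V_3 - 0)/18 = 0
Collecting terms (coefficients in siemens):
  0.06255·V_0 - 0.0625·V_1 - 0.00004545·V_3 = 1
  0.1182·V_1 - 0.0625·V_0 - 0.05556·V_3 = 0
  0.1112·V_3 - 0.00004545·V_0 - 0.05556·V_1 = 0
Solving these 3 simultaneous equations (Gaussian elimination) gives:
  V_0 = 51.78 V, V_1 = 35.8 V, V_3 = 17.91 V
R_eq = V_0 / 1 A = 51.78 Ω

Final answer: 51.78 Ω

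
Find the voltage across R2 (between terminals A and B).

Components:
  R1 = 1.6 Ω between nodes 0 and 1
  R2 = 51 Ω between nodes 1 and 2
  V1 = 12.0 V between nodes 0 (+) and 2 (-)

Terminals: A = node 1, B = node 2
R1 and R2 are in series across V1 (node 0 → node 1 → node 2), and the output A–B is taken across R2, so this is a voltage divider.
Series current: I = V1/(R1 + R2) = 12/(1.6 + 51) = 12/52.6 = 0.2281 A
V_R2 = I × R2 = V1 × R2/(R1 + R2) = 12 × 51/52.6 = 11.63 V

Final answer: 11.63 V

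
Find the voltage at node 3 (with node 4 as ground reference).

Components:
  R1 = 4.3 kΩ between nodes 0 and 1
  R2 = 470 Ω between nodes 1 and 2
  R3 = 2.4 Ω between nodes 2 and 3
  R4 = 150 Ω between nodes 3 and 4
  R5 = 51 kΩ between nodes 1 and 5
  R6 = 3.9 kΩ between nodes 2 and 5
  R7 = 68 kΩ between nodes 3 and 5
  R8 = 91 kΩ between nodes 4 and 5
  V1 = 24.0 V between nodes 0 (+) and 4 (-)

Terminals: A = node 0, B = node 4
Nodal analysis, taking node 4 as the 0 V reference.
Source V1 fixes V_0 = 24 V.
KCL at each unknown node (sum of currents leaving = 0; resistances in Ω):
  Node 1: (V_1 - 24)/4300 + (V_1 - V_2)/470 + (V_1 - V_5)/51000 = 0
  Node 2: (V_2 - V_1)/470 + (V_2 - V_3)/2.4 + (V_2 - V_5)/3900 = 0
  Node 3: (V_3 - V_2)/2.4 + (V_3 - 0)/150 + (V_3 - V_5)/68000 = 0
  Node 5: (V_5 - V_1)/51000 + (V_5 - V_2)/3900 + (V_5 - V_3)/68000 + (V_5 - 0)/91000 = 0
Collecting terms (coefficients in siemens):
  0.00238·V_1 - 0.002128·V_2 - 0.00001961·V_5 = 0.005581
  0.4191·V_2 - 0.002128·V_1 - 0.4167·V_3 - 0.0002564·V_5 = 0
  0.4233·V_3 - 0.4167·V_2 - 0.00001471·V_5 = 0
  0.0003017·V_5 - 0.00001961·V_1 - 0.0002564·V_2 - 0.00001471·V_3 = 0
Solving these 4 simultaneous equations (Gaussian elimination) gives:
  V_1 = 3.016 V, V_2 = 0.7423 V, V_3 = 0.7306 V, V_5 = 0.8624 V
The requested potential is V_3 = 0.7306 V.

Final answer: V_3 = 0.7306 V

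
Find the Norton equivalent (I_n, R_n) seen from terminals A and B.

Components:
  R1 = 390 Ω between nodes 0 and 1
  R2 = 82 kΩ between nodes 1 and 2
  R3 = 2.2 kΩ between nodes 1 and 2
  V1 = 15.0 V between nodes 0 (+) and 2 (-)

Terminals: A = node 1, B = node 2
Find the Thévenin equivalent first; then I_n = V_th/R_th and R_n = R_th.
Step 1 — V_th is the open-circuit voltage V_A - V_B (nothing connected across the terminals).
Nodal analysis, taking node 2 as the 0 V reference.
Source V1 fixes V_0 = 15 V.
KCL at each unknown node (sum of currents leaving = 0; resistances in Ω):
  Node 1: (V_1 - 15)/390 + (V_1 - 0)/82000 + (V_1 - 0)/2200 = 0
Collecting terms: 0.003031 × V_1 = 0.03846  =>  V_1 = 12.69 V
V_th = V_1 - V_2 = 12.69 - 0 = 12.69 V
Step 2 — R_th: zero the source — replace V1 by a short circuit (node 2 merges into node 0) — and find the resistance seen between A (node 1) and B (node 0).
Reduce the network between node 1 (A) and node 0 (B) by series/parallel combination:
  Rp1 = R1 ‖ R2 ‖ R3 (parallel, all between nodes 0 and 1) = 1/(1/390 + 1/82000 + 1/2200) = 329.9 Ω
R_th = 329.9 Ω
I_n = V_th/R_th = 12.69/329.9 = 0.03846 A, and R_n = R_th = 329.9 Ω

Final answer: I_n = 0.03846 A, R_n = 329.9 Ω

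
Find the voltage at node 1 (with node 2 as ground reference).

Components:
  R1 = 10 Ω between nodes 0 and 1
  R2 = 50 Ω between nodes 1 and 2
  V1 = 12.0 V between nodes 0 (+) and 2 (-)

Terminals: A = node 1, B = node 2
Nodal analysis, taking node 2 as the 0 V reference.
Source V1 fixes V_0 = 12 V.
KCL at each unknown node (sum of currents leaving = 0; resistances in Ω):
  Node 1: (V_1 - 12)/10 + (V_1 - 0)/50 = 0
Collecting terms: 0.12 × V_1 = 1.2  =>  V_1 = 10 V
The requested potential is V_1 = 10 V.

Final answer: V_1 = 10 V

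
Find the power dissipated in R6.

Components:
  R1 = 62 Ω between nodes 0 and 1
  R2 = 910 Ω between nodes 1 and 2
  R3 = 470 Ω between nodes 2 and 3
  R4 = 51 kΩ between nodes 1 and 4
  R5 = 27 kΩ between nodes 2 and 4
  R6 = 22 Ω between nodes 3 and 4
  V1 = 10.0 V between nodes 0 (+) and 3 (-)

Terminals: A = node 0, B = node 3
Nodal analysis, taking node 3 as the 0 V reference.
Source V1 fixes V_0 = 10 V.
KCL at each unknown node (sum of currents leaving = 0; resistances in Ω):
  Node 1: (V_1 - 10)/62 + (V_1 - V_2)/910 + (V_1 - V_4)/51000 = 0
  Node 2: (V_2 - V_1)/910 + (V_2 - 0)/470 + (V_2 - V_4)/27000 = 0
  Node 4: (V_4 - V_1)/51000 + (V_4 - V_2)/27000 + (V_4 - 0)/22 = 0
Collecting terms (coefficients in siemens):
  0.01725·V_1 - 0.001099·V_2 - 0.00001961·V_4 = 0.1613
  0.003264·V_2 - 0.001099·V_1 - 0.00003704·V_4 = 0
  0.04551·V_4 - 0.00001961·V_1 - 0.00003704·V_2 = 0
Solving these 3 simultaneous equations (Gaussian elimination) gives:
  V_1 = 9.557 V, V_2 = 3.218 V, V_4 = 0.006736 V
I_R6 = (V_3 - V_4)/R6 = (0 - 0.006736)/22 = -0.0003062 A
P_R6 = I_R6² × R6 = (-0.0003062)² × 22 = 0.000002062 W

Final answer: 2.062e-06 W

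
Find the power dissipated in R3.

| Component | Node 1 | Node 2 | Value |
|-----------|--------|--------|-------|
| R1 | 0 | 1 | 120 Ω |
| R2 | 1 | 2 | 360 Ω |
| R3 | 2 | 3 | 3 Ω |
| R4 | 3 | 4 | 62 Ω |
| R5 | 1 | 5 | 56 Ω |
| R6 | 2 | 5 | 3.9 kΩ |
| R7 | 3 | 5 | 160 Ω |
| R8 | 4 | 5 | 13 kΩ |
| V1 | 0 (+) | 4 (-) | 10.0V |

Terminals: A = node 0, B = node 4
Nodal analysis, taking node 4 as the 0 V reference.
Source V1 fixes V_0 = 10 V.
KCL at each unknown node (sum of currents leaving = 0; resistances in Ω):
  Node 1: (V_1 - 10)/120 + (V_1 - V_2)/360 + (V_1 - V_5)/56 = 0
  Node 2: (V_2 - V_1)/360 + (V_2 - V_3)/3 + (V_2 - V_5)/3900 = 0
  Node 3: (V_3 - V_2)/3 + (V_3 - 0)/62 + (V_3 - V_5)/160 = 0
  Node 5: (V_5 - V_1)/56 + (V_5 - V_2)/3900 + (V_5 - V_3)/160 + (V_5 - 0)/13000 = 0
Collecting terms (coefficients in siemens):
  0.02897·V_1 - 0.002778·V_2 - 0.01786·V_5 = 0.08333
  0.3364·V_2 - 0.002778·V_1 - 0.3333·V_3 - 0.0002564·V_5 = 0
  0.3557·V_3 - 0.3333·V_2 - 0.00625·V_5 = 0
  0.02444·V_5 - 0.01786·V_1 - 0.0002564·V_2 - 0.00625·V_3 = 0
Solving these 4 simultaneous equations (Gaussian elimination) gives:
  V_1 = 6.167 V, V_2 = 1.994 V, V_3 = 1.957 V, V_5 = 5.027 V
I_R3 = (V_2 - V_3)/R3 = (1.994 - 1.957)/3 = 0.01237 A
P_R3 = I_R3² × R3 = (0.01237)² × 3 = 0.000459 W

Final answer: 0.000459 W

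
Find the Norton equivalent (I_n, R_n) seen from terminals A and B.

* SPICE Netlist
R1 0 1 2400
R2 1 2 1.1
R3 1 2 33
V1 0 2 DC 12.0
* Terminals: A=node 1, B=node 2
Find the Thévenin equivalent first; then I_n = V_th/R_th and R_n = R_th.
Step 1 — V_th is the open-circuit voltage V_A - V_B (nothing connected across the terminals).
Nodal analysis, taking node 2 as the 0 V reference.
Source V1 fixes V_0 = 12 V.
KCL at each unknown node (sum of currents leaving = 0; resistances in Ω):
  Node 1: (V_1 - 12)/2400 + (V_1 - 0)/1.1 + (V_1 - 0)/33 = 0
Collecting terms: 0.9398 × V_1 = 0.005  =>  V_1 = 0.00532 V
V_th = V_1 - V_2 = 0.00532 - 0 = 0.00532 V
Step 2 — R_th: zero the source — replace V1 by a short circuit (node 2 merges into node 0) — and find the resistance seen between A (node 1) and B (node 0).
Reduce the network between node 1 (A) and node 0 (B) by series/parallel combination:
  Rp1 = R1 ‖ R2 ‖ R3 (parallel, all between nodes 0 and 1) = 1/(1/2400 + 1/1.1 + 1/33) = 1.064 Ω
R_th = 1.064 Ω
I_n = V_th/R_th = 0.00532/1.064 = 0.005 A, and R_n = R_th = 1.064 Ω

Final answer: I_n = 0.005 A, R_n = 1.064 Ω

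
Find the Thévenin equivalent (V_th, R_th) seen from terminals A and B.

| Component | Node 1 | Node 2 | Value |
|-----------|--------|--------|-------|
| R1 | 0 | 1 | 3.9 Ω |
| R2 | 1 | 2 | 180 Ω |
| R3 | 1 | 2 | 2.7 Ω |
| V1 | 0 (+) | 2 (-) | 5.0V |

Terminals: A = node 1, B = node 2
Step 1 — V_th is the open-circuit voltage V_A - V_B (nothing connected across the terminals).
Nodal analysis, taking node 2 as the 0 V reference.
Source V1 fixes V_0 = 5 V.
KCL at each unknown node (sum of currents leaving = 0; resistances in Ω):
  Node 1: (V_1 - 5)/3.9 + (V_1 - 0)/180 + (V_1 - 0)/2.7 = 0
Collecting terms: 0.6323 × V_1 = 1.282  =>  V_1 = 2.027 V
V_th = V_1 - V_2 = 2.027 - 0 = 2.027 V
Step 2 — R_th: zero the source — replace V1 by a short circuit (node 2 merges into node 0) — and find the resistance seen between A (node 1) and B (node 0).
Reduce the network between node 1 (A) and node 0 (B) by series/parallel combination:
  Rp1 = R1 ‖ R2 ‖ R3 (parallel, all between nodes 0 and 1) = 1/(1/3.9 + 1/180 + 1/2.7) = 1.581 Ω
R_th = 1.581 Ω

Final answer: V_th = 2.027 V, R_th = 1.581 Ω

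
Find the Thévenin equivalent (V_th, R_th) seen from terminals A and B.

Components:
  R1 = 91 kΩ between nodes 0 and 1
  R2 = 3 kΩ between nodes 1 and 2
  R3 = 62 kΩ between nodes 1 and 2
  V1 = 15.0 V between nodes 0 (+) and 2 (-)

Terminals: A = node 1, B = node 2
Step 1 — V_th is the open-circuit voltage V_A - V_B (nothing connected across the terminals).
Nodal analysis, taking node 2 as the 0 V reference.
Source V1 fixes V_0 = 15 V.
KCL at each unknown node (sum of currents leaving = 0; resistances in Ω):
  Node 1: (V_1 - 15)/91000 + (V_1 - 0)/3000 + (V_1 - 0)/62000 = 0
Collecting terms: 0.0003605 × V_1 = 0.0001648  =>  V_1 = 0.4573 V
V_th = V_1 - V_2 = 0.4573 - 0 = 0.4573 V
Step 2 — R_th: zero the source — replace V1 by a short circuit (node 2 merges into node 0) — and find the resistance seen between A (node 1) and B (node 0).
Reduce the network between node 1 (A) and node 0 (B) by series/parallel combination:
  Rp1 = R1 ‖ R2 ‖ R3 (parallel, all between nodes 0 and 1) = 1/(1/91000 + 1/3000 + 1/62000) = 2774 Ω
R_th = 2.774 kΩ

Final answer: V_th = 0.4573 V, R_th = 2.774 kΩ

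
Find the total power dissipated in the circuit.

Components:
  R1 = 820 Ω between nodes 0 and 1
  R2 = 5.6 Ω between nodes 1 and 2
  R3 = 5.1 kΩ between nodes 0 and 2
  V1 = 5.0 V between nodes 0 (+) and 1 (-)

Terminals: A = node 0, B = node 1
Nodal analysis, taking node 1 as the 0 V reference.
Source V1 fixes V_0 = 5 V.
KCL at each unknown node (sum of currents leaving = 0; resistances in Ω):
  Node 2: (V_2 - 0)/5.6 + (V_2 - 5)/5100 = 0
Collecting terms: 0.1788 × V_2 = 0.0009804  =>  V_2 = 0.005484 V
Power in each resistor, P = (ΔV)²/R:
  P_R1 = (5 - 0)²/820 = 0.03049 W
  P_R2 = (0 - 0.005484)²/5.6 = 0.000005371 W
  P_R3 = (5 - 0.005484)²/5100 = 0.004891 W
P_total = P_R1 + P_R2 + P_R3 = 0.03538 W

Final answer: 0.03538 W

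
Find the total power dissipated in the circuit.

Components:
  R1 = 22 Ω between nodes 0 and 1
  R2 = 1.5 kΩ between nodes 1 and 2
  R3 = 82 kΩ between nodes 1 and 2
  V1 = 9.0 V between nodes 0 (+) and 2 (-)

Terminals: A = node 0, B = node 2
Nodal analysis, taking node 2 as the 0 V reference.
Source V1 fixes V_0 = 9 V.
KCL at each unknown node (sum of currents leaving = 0; resistances in Ω):
  Node 1: (V_1 - 9)/22 + (V_1 - 0)/1500 + (V_1 - 0)/82000 = 0
Collecting terms: 0.04613 × V_1 = 0.4091  =>  V_1 = 8.868 V
Power in each resistor, P = (ΔV)²/R:
  P_R1 = (9 - 8.868)²/22 = 0.0007972 W
  P_R2 = (8.868 - 0)²/1500 = 0.05242 W
  P_R3 = (8.868 - 0)²/82000 = 0.0009589 W
P_total = P_R1 + P_R2 + P_R3 = 0.05418 W

Final answer: 0.05418 W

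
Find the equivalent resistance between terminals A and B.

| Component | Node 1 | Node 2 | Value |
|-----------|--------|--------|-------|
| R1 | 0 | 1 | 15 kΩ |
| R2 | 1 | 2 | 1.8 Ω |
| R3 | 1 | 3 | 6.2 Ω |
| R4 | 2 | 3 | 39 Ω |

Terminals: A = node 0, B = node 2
Reduce the network between node 0 (A) and node 2 (B) by series/parallel combination:
  Rs1 = R3 + R4 (series, joined only at node 3) = 6.2 + 39 = 45.2 Ω
  Rp1 = R2 ‖ Rs1 (parallel, both between nodes 1 and 2) = 1/(1/1.8 + 1/45.2) = 1.731 Ω
  Rs2 = R1 + Rp1 (series, joined only at node 1) = 15000 + 1.731 = 15000 Ω
R_eq = 15 kΩ

Final answer: 15 kΩ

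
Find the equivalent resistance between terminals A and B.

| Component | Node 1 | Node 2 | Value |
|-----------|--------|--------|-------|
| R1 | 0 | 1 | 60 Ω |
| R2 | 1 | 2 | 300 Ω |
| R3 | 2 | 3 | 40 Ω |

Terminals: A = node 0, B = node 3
Reduce the network between node 0 (A) and node 3 (B) by series/parallel combination:
  Rs1 = R1 + R2 (series, joined only at node 1) = 60 + 300 = 360 Ω
  Rs2 = R3 + Rs1 (series, joined only at node 2) = 40 + 360 = 400 Ω
R_eq = 400 Ω

Final answer: 400 Ω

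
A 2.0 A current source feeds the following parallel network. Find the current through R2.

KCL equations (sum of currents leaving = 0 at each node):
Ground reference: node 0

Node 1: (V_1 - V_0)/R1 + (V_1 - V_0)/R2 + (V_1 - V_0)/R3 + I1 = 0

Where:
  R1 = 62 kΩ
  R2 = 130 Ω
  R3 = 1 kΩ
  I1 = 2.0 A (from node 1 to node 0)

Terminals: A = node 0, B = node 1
All resistors sit directly between nodes 0 and 1, so they are in parallel and share one voltage V; the full source current 2 A splits among them.
1/R_par = 1/62000 + 1/130 + 1/1000 = 0.008708 S  =>  R_par = 114.8 Ω
V = I × R_par = 2 × 114.8 = 229.7 V
I_R2 = V/R2 = 229.7/130 = 1.767 A

Final answer: 1.767 A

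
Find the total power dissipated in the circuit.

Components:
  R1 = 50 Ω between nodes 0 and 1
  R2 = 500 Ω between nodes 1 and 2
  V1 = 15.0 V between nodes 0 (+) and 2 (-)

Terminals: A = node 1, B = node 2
Nodal analysis, taking node 2 as the 0 V reference.
Source V1 fixes V_0 = 15 V.
KCL at each unknown node (sum of currents leaving = 0; resistances in Ω):
  Node 1: (V_1 - 15)/50 + (V_1 - 0)/500 = 0
Collecting terms: 0.022 × V_1 = 0.3  =>  V_1 = 13.64 V
Power in each resistor, P = (ΔV)²/R:
  P_R1 = (15 - 13.64)²/50 = 0.03719 W
  P_R2 = (13.64 - 0)²/500 = 0.3719 W
P_total = P_R1 + P_R2 = 0.4091 W

Final answer: 0.4091 W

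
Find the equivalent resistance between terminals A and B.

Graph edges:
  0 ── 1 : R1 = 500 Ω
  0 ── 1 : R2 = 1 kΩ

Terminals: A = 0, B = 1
Reduce the network between node 0 (A) and node 1 (B) by series/parallel combination:
  Rp1 = R1 ‖ R2 (parallel, both between nodes 0 and 1) = 1/(1/500 + 1/1000) = 333.3 Ω
R_eq = 333.3 Ω

Final answer: 333.3 Ω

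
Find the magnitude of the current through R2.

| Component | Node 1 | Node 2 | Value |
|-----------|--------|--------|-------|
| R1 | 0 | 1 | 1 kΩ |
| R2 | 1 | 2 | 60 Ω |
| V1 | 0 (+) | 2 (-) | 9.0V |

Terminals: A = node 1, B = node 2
Nodal analysis, taking node 2 as the 0 V reference.
Source V1 fixes V_0 = 9 V.
KCL at each unknown node (sum of currents leaving = 0; resistances in Ω):
  Node 1: (V_1 - 9)/1000 + (V_1 - 0)/60 = 0
Collecting terms: 0.01767 × V_1 = 0.009  =>  V_1 = 0.5094 V
I_R2 = (V_1 - V_2)/R2 = (0.5094 - 0)/60 = 0.008491 A
|I_R2| = 0.008491 A

Final answer: |I_R2| = 0.008491 A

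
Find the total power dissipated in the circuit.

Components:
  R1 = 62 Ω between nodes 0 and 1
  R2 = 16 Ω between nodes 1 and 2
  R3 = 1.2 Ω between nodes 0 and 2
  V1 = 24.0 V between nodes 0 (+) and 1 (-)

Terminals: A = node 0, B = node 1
Nodal analysis, taking node 1 as the 0 V reference.
Source V1 fixes V_0 = 24 V.
KCL at each unknown node (sum of currents leaving = 0; resistances in Ω):
  Node 2: (V_2 - 0)/16 + (V_2 - 24)/1.2 = 0
Collecting terms: 0.8958 × V_2 = 20  =>  V_2 = 22.33 V
Power in each resistor, P = (ΔV)²/R:
  P_R1 = (24 - 0)²/62 = 9.29 W
  P_R2 = (0 - 22.33)²/16 = 31.15 W
  P_R3 = (24 - 22.33)²/1.2 = 2.336 W
P_total = P_R1 + P_R2 + P_R3 = 42.78 W

Final answer: 42.78 W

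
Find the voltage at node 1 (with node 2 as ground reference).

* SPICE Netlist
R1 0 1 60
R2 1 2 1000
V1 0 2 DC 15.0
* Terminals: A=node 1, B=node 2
Nodal analysis, taking node 2 as the 0 V reference.
Source V1 fixes V_0 = 15 V.
KCL at each unknown node (sum of currents leaving = 0; resistances in Ω):
  Node 1: (V_1 - 15)/60 + (V_1 - 0)/1000 = 0
Collecting terms: 0.01767 × V_1 = 0.25  =>  V_1 = 14.15 V
The requested potential is V_1 = 14.15 V.

Final answer: V_1 = 14.15 V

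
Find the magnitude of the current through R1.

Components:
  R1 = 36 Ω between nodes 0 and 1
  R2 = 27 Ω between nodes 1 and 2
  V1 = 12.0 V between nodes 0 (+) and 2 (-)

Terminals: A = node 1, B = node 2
Nodal analysis, taking node 2 as the 0 V reference.
Source V1 fixes V_0 = 12 V.
KCL at each unknown node (sum of currents leaving = 0; resistances in Ω):
  Node 1: (V_1 - 12)/36 + (V_1 - 0)/27 = 0
Collecting terms: 0.06481 × V_1 = 0.3333  =>  V_1 = 5.143 V
I_R1 = (V_0 - V_1)/R1 = (12 - 5.143)/36 = 0.1905 A
|I_R1| = 0.1905 A

Final answer: |I_R1| = 0.1905 A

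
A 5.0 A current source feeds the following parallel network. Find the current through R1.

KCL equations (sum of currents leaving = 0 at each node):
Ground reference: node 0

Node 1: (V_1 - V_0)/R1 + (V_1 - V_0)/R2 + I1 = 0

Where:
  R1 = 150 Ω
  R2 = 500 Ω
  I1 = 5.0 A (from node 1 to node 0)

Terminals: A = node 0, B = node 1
All resistors sit directly between nodes 0 and 1, so they are in parallel and share one voltage V; the full source current 5 A splits among them.
1/R_par = 1/150 + 1/500 = 0.008667 S  =>  R_par = 115.4 Ω
V = I × R_par = 5 × 115.4 = 576.9 V
I_R1 = V/R1 = 576.9/150 = 3.846 A

Final answer: 3.846 A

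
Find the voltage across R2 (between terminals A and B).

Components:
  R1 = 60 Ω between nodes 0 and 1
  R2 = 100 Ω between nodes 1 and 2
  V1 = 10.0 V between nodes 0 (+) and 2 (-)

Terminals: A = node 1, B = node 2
R1 and R2 are in series across V1 (node 0 → node 1 → node 2), and the output A–B is taken across R2, so this is a voltage divider.
Series current: I = V1/(R1 + R2) = 10/(60 + 100) = 10/160 = 0.0625 A
V_R2 = I × R2 = V1 × R2/(R1 + R2) = 10 × 100/160 = 6.25 V

Final answer: 6.25 V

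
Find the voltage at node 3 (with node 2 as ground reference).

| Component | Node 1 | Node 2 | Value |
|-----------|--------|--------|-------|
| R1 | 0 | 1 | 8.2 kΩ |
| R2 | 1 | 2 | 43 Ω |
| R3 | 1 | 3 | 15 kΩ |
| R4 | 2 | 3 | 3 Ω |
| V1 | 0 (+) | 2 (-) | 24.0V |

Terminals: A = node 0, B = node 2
Nodal analysis, taking node 2 as the 0 V reference.
Source V1 fixes V_0 = 24 V.
KCL at each unknown node (sum of currents leaving = 0; resistances in Ω):
  Node 1: (V_1 - 24)/8200 + (V_1 - 0)/43 + (V_1 - V_3)/15000 = 0
  Node 3: (V_3 - V_1)/15000 + (V_3 - 0)/3 = 0
Collecting terms (coefficients in siemens):
  0.02344·V_1 - 0.00006667·V_3 = 0.002927
  0.3334·V_3 - 0.00006667·V_1 = 0
Determinant D = (0.02344)(0.3334) - (-0.00006667)(-0.00006667) = 0.007816
V_1 = [(0.002927)(0.3334) - (-0.00006667)(0)]/D = 0.1248 V
V_3 = [(0.02344)(0) - (0.002927)(-0.00006667)]/D = 0.00002496 V
The requested potential is V_3 = 0.00002496 V.

Final answer: V_3 = 2.496e-05 V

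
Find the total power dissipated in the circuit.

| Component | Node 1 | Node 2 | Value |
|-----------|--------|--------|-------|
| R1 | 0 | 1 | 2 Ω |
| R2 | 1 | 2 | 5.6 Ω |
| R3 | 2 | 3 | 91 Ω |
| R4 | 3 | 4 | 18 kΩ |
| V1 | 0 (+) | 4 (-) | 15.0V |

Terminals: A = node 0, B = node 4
Nodal analysis, taking node 4 as the 0 V reference.
Source V1 fixes V_0 = 15 V.
KCL at each unknown node (sum of currents leaving = 0; resistances in Ω):
  Node 1: (V_1 - 15)/2 + (V_1 - V_2)/5.6 = 0
  Node 2: (V_2 - V_1)/5.6 + (V_2 - V_3)/91 = 0
  Node 3: (V_3 - V_2)/91 + (V_3 - 0)/18000 = 0
Collecting terms (coefficients in siemens):
  0.6786·V_1 - 0.1786·V_2 = 7.5
  0.1896·V_2 - 0.1786·V_1 - 0.01099·V_3 = 0
  0.01104·V_3 - 0.01099·V_2 = 0
Solving these 3 simultaneous equations (Gaussian elimination) gives:
  V_1 = 15 V, V_2 = 14.99 V, V_3 = 14.92 V
Power in each resistor, P = (ΔV)²/R:
  P_R1 = (15 - 15)²/2 = 0.000001374 W
  P_R2 = (15 - 14.99)²/5.6 = 0.000003847 W
  P_R3 = (14.99 - 14.92)²/91 = 0.00006251 W
  P_R4 = (14.92 - 0)²/18000 = 0.01236 W
P_total = P_R1 + P_R2 + P_R3 + P_R4 = 0.01243 W

Final answer: 0.01243 W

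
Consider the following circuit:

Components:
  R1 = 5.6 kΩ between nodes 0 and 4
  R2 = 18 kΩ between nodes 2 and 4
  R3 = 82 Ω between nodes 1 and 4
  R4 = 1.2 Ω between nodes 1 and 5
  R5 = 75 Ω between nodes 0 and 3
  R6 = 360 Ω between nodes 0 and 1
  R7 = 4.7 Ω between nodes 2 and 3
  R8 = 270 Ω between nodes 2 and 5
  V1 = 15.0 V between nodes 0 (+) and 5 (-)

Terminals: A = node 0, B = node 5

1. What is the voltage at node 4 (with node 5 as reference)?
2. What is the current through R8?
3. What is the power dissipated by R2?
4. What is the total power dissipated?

Nodal analysis, taking node 5 as the 0 V reference.
Source V1 fixes V_0 = 15 V.
KCL at each unknown node (sum of currents leaving = 0; resistances in Ω):
  Node 1: (V_1 - V_4)/82 + (V_1 - 0)/1.2 + (V_1 - 15)/360 = 0
  Node 2: (V_2 - V_4)/18000 + (V_2 - V_3)/4.7 + (V_2 - 0)/270 = 0
  Node 3: (V_3 - 15)/75 + (V_3 - V_2)/4.7 = 0
  Node 4: (V_4 - 15)/5600 + (V_4 - V_2)/18000 + (V_4 - V_1)/82 = 0
Collecting terms (coefficients in siemens):
  0.8483·V_1 - 0.0122·V_4 = 0.04167
  0.2165·V_2 - 0.2128·V_3 - 0.00005556·V_4 = 0
  0.2261·V_3 - 0.2128·V_2 = 0.2
  0.01243·V_4 - 0.0122·V_1 - 0.00005556·V_2 = 0.002679
Solving these 4 simultaneous equations (Gaussian elimination) gives:
  V_1 = 0.05371 V, V_2 = 11.54 V, V_3 = 11.75 V, V_4 = 0.3198 V
Part 1:
  Read off the nodal solution: V_4 = 0.3198 V
Part 2:
  I_R8 = (V_2 - V_5)/R8 = (11.54 - 0)/270 = 0.04275 A
  Magnitude: I_R8 = 0.04275 A
Part 3:
  I_R2 = (V_2 - V_4)/R2 = (11.54 - 0.3198)/18000 = 0.0006235 A
  P_R2 = I_R2² × R2 = (0.0006235)² × 18000 = 0.006998 W
Part 4:
  Power in each resistor, P = (ΔV)²/R:
    P_R1 = (15 - 0.3198)²/5600 = 0.03848 W
    P_R2 = (11.54 - 0.3198)²/18000 = 0.006998 W
    P_R3 = (0.05371 - 0.3198)²/82 = 0.0008634 W
    P_R4 = (0.05371 - 0)²/1.2 = 0.002404 W
    P_R5 = (15 - 11.75)²/75 = 0.1411 W
    P_R6 = (15 - 0.05371)²/360 = 0.6205 W
    P_R7 = (11.54 - 11.75)²/4.7 = 0.008843 W
    P_R8 = (11.54 - 0)²/270 = 0.4935 W
  P_total = P_R1 + P_R2 + P_R3 + P_R4 + P_R5 + P_R6 + P_R7 + P_R8 = 1.313 W

Final answers:
1. V_4 = 0.3198 V
2. I_R8 = 0.04275 A
3. P_R2 = 0.006998 W
4. P_total = 1.313 W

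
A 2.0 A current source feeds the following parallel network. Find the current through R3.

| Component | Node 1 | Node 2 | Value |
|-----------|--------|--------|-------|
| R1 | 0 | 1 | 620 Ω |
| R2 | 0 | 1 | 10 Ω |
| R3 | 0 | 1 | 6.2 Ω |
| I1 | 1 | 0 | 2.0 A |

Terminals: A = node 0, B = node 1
All resistors sit directly between nodes 0 and 1, so they are in parallel and share one voltage V; the full source current 2 A splits among them.
1/R_par = 1/620 + 1/10 + 1/6.2 = 0.2629 S  =>  R_par = 3.804 Ω
V = I × R_par = 2 × 3.804 = 7.607 V
I_R3 = V/R3 = 7.607/6.2 = 1.227 A

Final answer: 1.227 A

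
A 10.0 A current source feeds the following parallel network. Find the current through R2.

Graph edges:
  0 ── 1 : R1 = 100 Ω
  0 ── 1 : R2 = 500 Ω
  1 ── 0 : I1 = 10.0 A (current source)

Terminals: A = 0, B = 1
All resistors sit directly between nodes 0 and 1, so they are in parallel and share one voltage V; the full source current 10 A splits among them.
1/R_par = 1/100 + 1/500 = 0.012 S  =>  R_par = 83.33 Ω
V = I × R_par = 10 × 83.33 = 833.3 V
I_R2 = V/R2 = 833.3/500 = 1.667 A

Final answer: 1.667 A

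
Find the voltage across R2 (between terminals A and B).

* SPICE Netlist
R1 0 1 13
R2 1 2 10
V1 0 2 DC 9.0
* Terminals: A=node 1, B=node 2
R1 and R2 are in series across V1 (node 0 → node 1 → node 2), and the output A–B is taken across R2, so this is a voltage divider.
Series current: I = V1/(R1 + R2) = 9/(13 + 10) = 9/23 = 0.3913 A
V_R2 = I × R2 = V1 × R2/(R1 + R2) = 9 × 10/23 = 3.913 V

Final answer: 3.913 V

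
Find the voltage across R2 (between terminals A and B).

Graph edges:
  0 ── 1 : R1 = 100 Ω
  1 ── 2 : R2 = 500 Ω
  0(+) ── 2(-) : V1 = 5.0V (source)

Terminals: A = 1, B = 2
R1 and R2 are in series across V1 (node 0 → node 1 → node 2), and the output A–B is taken across R2, so this is a voltage divider.
Series current: I = V1/(R1 + R2) = 5/(100 + 500) = 5/600 = 0.008333 A
V_R2 = I × R2 = V1 × R2/(R1 + R2) = 5 × 500/600 = 4.167 V

Final answer: 4.167 V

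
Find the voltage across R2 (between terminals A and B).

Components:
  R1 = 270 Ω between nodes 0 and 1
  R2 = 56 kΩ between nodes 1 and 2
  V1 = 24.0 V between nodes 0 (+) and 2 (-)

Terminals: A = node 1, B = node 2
R1 and R2 are in series across V1 (node 0 → node 1 → node 2), and the output A–B is taken across R2, so this is a voltage divider.
Series current: I = V1/(R1 + R2) = 24/(270 + 56000) = 24/56270 = 0.0004265 A
V_R2 = I × R2 = V1 × R2/(R1 + R2) = 24 × 56000/56270 = 23.88 V

Final answer: 23.88 V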